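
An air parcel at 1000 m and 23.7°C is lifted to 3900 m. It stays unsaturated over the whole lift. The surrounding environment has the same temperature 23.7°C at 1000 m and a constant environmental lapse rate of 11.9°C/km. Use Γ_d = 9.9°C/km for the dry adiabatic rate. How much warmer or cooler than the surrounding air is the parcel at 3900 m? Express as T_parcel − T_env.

Parcel:
  From 1000 m to 3900 m (dry): cools by 9.9 × 2.9 = 28.71°C, giving -5.01°C.
Environment:
  From 1000 m to 3900 m (environment): cools by 11.9 × 2.9 = 34.51°C, giving -10.81°C.
T_parcel − T_env = -5.01 − (-10.81) = +5.8°C

+5.8°C (parcel warmer than environment)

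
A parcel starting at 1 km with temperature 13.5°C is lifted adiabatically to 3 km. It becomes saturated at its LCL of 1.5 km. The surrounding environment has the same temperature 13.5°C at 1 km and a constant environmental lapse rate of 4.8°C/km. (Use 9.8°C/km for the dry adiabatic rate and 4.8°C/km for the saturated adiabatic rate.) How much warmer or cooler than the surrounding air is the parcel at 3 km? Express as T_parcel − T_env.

-2.5°C (parcel cooler than environment)

Parcel:
  Dry to 1500 m: -9.8 × 0.5 km = -4.9°C, so T = 8.6°C.
  Saturated to 3000 m: -4.8 × 1.5 km = -7.2°C, so T = 1.4°C.
Environment:
  Environment to 3000 m: -4.8 × 2 km = -9.6°C, so T = 3.9°C.
T_parcel − T_env = 1.4 − 3.9 = -2.5°C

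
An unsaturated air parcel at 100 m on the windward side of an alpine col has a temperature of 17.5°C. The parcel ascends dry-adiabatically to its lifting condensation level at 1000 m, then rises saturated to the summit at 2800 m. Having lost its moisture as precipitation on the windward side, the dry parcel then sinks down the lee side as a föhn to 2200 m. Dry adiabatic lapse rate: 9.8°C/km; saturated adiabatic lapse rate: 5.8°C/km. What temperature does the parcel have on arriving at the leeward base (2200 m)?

100 → 1000 m (dry, 9.8°C/km): ΔT = -9.8 × 0.9 = -8.82°C → T = 8.68°C
1000 → 2800 m (saturated, 5.8°C/km): ΔT = -5.8 × 1.8 = -10.44°C → T = -1.76°C
2800 → 2200 m (dry descent, 9.8°C/km): ΔT = +9.8 × 0.6 = +5.88°C → T = 4.12°C

4.12°C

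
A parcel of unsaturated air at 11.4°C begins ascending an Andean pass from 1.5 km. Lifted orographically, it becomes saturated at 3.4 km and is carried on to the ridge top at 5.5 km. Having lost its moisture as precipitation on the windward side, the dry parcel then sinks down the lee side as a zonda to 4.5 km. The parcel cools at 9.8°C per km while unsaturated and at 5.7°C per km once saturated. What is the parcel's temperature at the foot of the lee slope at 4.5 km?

-9.39°C

From 1500 m to 3400 m (dry): cools by 9.8 × 1.9 = 18.62°C, giving -7.22°C.
From 3400 m to 5500 m (saturated): cools by 5.7 × 2.1 = 11.97°C, giving -19.19°C.
From 5500 m to 4500 m (dry descent): warms by 9.8 × 1 = 9.8°C, giving -9.39°C.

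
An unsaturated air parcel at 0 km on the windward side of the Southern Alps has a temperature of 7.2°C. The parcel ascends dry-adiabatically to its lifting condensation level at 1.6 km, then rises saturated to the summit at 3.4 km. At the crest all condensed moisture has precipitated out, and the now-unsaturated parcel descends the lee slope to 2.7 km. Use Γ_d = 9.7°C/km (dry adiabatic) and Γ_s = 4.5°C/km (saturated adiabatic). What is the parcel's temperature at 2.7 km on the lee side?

0–1600 m, dry: Δz = 1.6 km ⇒ ΔT = -15.52°C; T = -8.32°C
1600–3400 m, saturated: Δz = 1.8 km ⇒ ΔT = -8.1°C; T = -16.42°C
3400–2700 m, dry descent: Δz = 0.7 km ⇒ ΔT = +6.79°C; T = -9.63°C

-9.63°C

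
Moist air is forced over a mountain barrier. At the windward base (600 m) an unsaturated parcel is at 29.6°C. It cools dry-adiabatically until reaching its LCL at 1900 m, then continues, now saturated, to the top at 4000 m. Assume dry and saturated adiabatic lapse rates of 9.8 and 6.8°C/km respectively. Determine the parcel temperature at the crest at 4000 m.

600 → 1900 m (dry, 9.8°C/km): ΔT = -9.8 × 1.3 = -12.74°C → T = 16.86°C
1900 → 4000 m (saturated, 6.8°C/km): ΔT = -6.8 × 2.1 = -14.28°C → T = 2.58°C

2.58°C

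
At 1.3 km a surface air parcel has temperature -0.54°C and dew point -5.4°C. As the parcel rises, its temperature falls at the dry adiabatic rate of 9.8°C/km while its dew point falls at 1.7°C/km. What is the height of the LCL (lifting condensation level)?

T and T_d converge at 9.8 − 1.7 = 8.1°C per km
Height above start = (-0.54 − (-5.4)) / 8.1 = 0.6 km
LCL altitude = 1300 m + 600 m = 1900 m

1.9 km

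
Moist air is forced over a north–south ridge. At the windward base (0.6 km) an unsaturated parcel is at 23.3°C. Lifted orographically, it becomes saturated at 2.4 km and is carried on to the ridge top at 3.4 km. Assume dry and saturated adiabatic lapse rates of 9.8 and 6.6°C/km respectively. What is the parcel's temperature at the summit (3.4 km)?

600–2400 m, dry: Δz = 1.8 km ⇒ ΔT = -17.64°C; T = 5.66°C
2400–3400 m, saturated: Δz = 1 km ⇒ ΔT = -6.6°C; T = -0.94°C

-0.94°C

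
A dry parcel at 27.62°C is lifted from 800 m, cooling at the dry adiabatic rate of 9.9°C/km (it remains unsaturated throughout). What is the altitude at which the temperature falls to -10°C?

4600 m

Height above start = (27.62 − (-10)) / 9.9 = 3.8 km
Altitude = 800 m + 3800 m = 4600 m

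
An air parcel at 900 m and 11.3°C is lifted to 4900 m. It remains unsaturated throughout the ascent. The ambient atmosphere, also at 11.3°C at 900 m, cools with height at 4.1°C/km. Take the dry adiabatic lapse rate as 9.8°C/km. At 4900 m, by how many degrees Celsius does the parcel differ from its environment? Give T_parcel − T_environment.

Parcel:
  900 → 4900 m (dry, 9.8°C/km): ΔT = -9.8 × 4 = -39.2°C → T = -27.9°C
Environment:
  900 → 4900 m (environment, 4.1°C/km): ΔT = -4.1 × 4 = -16.4°C → T = -5.1°C
T_parcel − T_env = -27.9 − (-5.1) = -22.8°C

-22.8°C (parcel cooler than environment)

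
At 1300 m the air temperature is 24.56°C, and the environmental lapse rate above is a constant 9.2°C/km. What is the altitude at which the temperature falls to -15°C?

Height above start = (24.56 − (-15)) / 9.2 = 4.3 km
Altitude = 1300 m + 4300 m = 5600 m

5600 m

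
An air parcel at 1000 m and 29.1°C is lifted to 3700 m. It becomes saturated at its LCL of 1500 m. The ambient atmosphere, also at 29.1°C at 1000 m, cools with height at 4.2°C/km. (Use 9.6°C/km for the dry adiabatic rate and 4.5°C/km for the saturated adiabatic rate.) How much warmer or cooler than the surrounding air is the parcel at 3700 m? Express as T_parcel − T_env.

Parcel:
  1000–1500 m, dry: Δz = 0.5 km ⇒ ΔT = -4.8°C; T = 24.3°C
  1500–3700 m, saturated: Δz = 2.2 km ⇒ ΔT = -9.9°C; T = 14.4°C
Environment:
  1000–3700 m, environment: Δz = 2.7 km ⇒ ΔT = -11.34°C; T = 17.76°C
T_parcel − T_env = 14.4 − 17.76 = -3.36°C

-3.36°C (parcel cooler than environment)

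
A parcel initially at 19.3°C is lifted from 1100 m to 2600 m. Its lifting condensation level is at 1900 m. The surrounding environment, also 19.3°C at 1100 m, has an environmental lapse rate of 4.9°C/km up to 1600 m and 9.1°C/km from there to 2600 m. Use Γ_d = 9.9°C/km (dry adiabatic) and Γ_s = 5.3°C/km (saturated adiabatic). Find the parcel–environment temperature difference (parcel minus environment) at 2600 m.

Parcel:
  Dry to 1900 m: -9.9 × 0.8 km = -7.92°C, so T = 11.38°C.
  Saturated to 2600 m: -5.3 × 0.7 km = -3.71°C, so T = 7.67°C.
Environment:
  Environment, lower layer to 1600 m: -4.9 × 0.5 km = -2.45°C, so T = 16.85°C.
  Environment, upper layer to 2600 m: -9.1 × 1 km = -9.1°C, so T = 7.75°C.
T_parcel − T_env = 7.67 − 7.75 = -0.08°C

-0.08°C (parcel cooler than environment)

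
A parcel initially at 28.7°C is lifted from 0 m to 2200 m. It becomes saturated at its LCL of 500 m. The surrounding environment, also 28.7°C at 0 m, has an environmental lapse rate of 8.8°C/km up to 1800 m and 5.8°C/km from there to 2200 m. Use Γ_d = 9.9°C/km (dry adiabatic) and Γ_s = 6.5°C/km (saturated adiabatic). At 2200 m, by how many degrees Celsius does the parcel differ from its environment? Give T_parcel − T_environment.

+2.16°C (parcel warmer than environment)

Parcel:
  0 → 500 m (dry, 9.9°C/km): ΔT = -9.9 × 0.5 = -4.95°C → T = 23.75°C
  500 → 2200 m (saturated, 6.5°C/km): ΔT = -6.5 × 1.7 = -11.05°C → T = 12.7°C
Environment:
  0 → 1800 m (environment, lower layer, 8.8°C/km): ΔT = -8.8 × 1.8 = -15.84°C → T = 12.86°C
  1800 → 2200 m (environment, upper layer, 5.8°C/km): ΔT = -5.8 × 0.4 = -2.32°C → T = 10.54°C
T_parcel − T_env = 12.7 − 10.54 = +2.16°C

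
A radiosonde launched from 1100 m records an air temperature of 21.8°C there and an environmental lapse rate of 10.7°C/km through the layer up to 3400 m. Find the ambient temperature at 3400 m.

-2.81°C

1100–3400 m, environmental: Δz = 2.3 km ⇒ ΔT = -24.61°C; T = -2.81°C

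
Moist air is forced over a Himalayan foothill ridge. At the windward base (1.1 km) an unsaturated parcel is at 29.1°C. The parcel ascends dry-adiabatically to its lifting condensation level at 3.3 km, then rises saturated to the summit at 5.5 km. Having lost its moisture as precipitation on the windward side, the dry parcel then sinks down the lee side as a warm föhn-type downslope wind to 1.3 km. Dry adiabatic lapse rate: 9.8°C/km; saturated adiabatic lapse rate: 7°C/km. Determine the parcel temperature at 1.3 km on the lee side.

33.3°C

From 1100 m to 3300 m (dry): cools by 9.8 × 2.2 = 21.56°C, giving 7.54°C.
From 3300 m to 5500 m (saturated): cools by 7 × 2.2 = 15.4°C, giving -7.86°C.
From 5500 m to 1300 m (dry descent): warms by 9.8 × 4.2 = 41.16°C, giving 33.3°C.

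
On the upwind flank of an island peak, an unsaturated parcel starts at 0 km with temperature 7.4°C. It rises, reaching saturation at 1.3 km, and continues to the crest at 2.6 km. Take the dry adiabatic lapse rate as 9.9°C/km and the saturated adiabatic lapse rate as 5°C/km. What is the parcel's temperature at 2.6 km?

0–1300 m, dry: Δz = 1.3 km ⇒ ΔT = -12.87°C; T = -5.47°C
1300–2600 m, saturated: Δz = 1.3 km ⇒ ΔT = -6.5°C; T = -11.97°C

-11.97°C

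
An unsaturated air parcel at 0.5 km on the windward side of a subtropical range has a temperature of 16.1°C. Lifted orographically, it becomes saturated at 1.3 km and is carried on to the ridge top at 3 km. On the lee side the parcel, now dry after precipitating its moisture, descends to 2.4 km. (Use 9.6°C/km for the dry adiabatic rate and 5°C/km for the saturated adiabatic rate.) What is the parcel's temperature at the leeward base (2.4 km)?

5.68°C

500 → 1300 m (dry, 9.6°C/km): ΔT = -9.6 × 0.8 = -7.68°C → T = 8.42°C
1300 → 3000 m (saturated, 5°C/km): ΔT = -5 × 1.7 = -8.5°C → T = -0.08°C
3000 → 2400 m (dry descent, 9.6°C/km): ΔT = +9.6 × 0.6 = +5.76°C → T = 5.68°C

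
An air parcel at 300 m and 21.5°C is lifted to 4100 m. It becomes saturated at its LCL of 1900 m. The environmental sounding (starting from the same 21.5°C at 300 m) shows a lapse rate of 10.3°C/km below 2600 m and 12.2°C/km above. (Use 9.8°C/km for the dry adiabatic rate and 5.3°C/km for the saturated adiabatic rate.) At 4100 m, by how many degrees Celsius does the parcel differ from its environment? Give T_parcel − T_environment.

Parcel:
  From 300 m to 1900 m (dry): cools by 9.8 × 1.6 = 15.68°C, giving 5.82°C.
  From 1900 m to 4100 m (saturated): cools by 5.3 × 2.2 = 11.66°C, giving -5.84°C.
Environment:
  From 300 m to 2600 m (environment, lower layer): cools by 10.3 × 2.3 = 23.69°C, giving -2.19°C.
  From 2600 m to 4100 m (environment, upper layer): cools by 12.2 × 1.5 = 18.3°C, giving -20.49°C.
T_parcel − T_env = -5.84 − (-20.49) = +14.65°C

+14.65°C (parcel warmer than environment)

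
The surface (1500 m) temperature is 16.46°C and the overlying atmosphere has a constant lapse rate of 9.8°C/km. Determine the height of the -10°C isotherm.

Height above start = (16.46 − (-10)) / 9.8 = 2.7 km
Altitude = 1500 m + 2700 m = 4200 m

4200 m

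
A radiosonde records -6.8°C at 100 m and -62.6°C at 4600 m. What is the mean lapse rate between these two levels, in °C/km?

12.4°C/km

Γ = −ΔT/Δz = (-6.8 − (-62.6)) / (4600 − 100) m
  = 55.8°C / 4.5 km = 12.4°C/km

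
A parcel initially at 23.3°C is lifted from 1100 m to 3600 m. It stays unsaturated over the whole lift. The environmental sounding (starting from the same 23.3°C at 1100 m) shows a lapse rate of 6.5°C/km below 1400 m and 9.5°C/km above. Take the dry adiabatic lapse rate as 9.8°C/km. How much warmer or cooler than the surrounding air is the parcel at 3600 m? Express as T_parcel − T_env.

-1.65°C (parcel cooler than environment)

Parcel:
  From 1100 m to 3600 m (dry): cools by 9.8 × 2.5 = 24.5°C, giving -1.2°C.
Environment:
  From 1100 m to 1400 m (environment, lower layer): cools by 6.5 × 0.3 = 1.95°C, giving 21.35°C.
  From 1400 m to 3600 m (environment, upper layer): cools by 9.5 × 2.2 = 20.9°C, giving 0.45°C.
T_parcel − T_env = -1.2 − 0.45 = -1.65°C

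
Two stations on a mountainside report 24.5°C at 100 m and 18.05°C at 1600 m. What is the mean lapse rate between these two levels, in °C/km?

4.3°C/km

Γ = −ΔT/Δz = (24.5 − 18.05) / (1600 − 100) m
  = 6.45°C / 1.5 km = 4.3°C/km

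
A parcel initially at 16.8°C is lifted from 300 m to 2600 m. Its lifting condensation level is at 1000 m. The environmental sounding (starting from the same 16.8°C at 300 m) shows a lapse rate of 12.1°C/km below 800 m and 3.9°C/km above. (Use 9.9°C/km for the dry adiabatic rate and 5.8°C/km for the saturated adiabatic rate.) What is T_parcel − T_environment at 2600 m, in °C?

Parcel:
  300 → 1000 m (dry, 9.9°C/km): ΔT = -9.9 × 0.7 = -6.93°C → T = 9.87°C
  1000 → 2600 m (saturated, 5.8°C/km): ΔT = -5.8 × 1.6 = -9.28°C → T = 0.59°C
Environment:
  300 → 800 m (environment, lower layer, 12.1°C/km): ΔT = -12.1 × 0.5 = -6.05°C → T = 10.75°C
  800 → 2600 m (environment, upper layer, 3.9°C/km): ΔT = -3.9 × 1.8 = -7.02°C → T = 3.73°C
T_parcel − T_env = 0.59 − 3.73 = -3.14°C

-3.14°C (parcel cooler than environment)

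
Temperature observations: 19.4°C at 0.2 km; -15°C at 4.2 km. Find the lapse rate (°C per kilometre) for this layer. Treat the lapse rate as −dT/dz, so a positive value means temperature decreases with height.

Γ = −ΔT/Δz = (19.4 − (-15)) / (4200 − 200) m
  = 34.4°C / 4 km = 8.6°C/km

8.6°C/km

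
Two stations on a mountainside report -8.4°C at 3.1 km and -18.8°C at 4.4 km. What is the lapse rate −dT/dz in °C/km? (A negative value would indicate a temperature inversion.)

Γ = −ΔT/Δz = (-8.4 − (-18.8)) / (4400 − 3100) m
  = 10.4°C / 1.3 km = 8°C/km

8°C/km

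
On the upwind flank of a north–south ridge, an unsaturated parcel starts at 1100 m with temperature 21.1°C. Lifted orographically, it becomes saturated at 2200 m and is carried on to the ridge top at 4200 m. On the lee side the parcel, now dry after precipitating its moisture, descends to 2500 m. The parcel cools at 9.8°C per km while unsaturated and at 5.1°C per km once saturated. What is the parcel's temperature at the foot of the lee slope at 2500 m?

1100 → 2200 m (dry, 9.8°C/km): ΔT = -9.8 × 1.1 = -10.78°C → T = 10.32°C
2200 → 4200 m (saturated, 5.1°C/km): ΔT = -5.1 × 2 = -10.2°C → T = 0.12°C
4200 → 2500 m (dry descent, 9.8°C/km): ΔT = +9.8 × 1.7 = +16.66°C → T = 16.78°C

16.78°C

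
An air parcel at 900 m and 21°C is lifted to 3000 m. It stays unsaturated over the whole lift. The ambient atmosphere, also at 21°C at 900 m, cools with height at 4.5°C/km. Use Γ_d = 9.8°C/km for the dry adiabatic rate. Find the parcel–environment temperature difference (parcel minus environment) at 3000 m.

Parcel:
  900 → 3000 m (dry, 9.8°C/km): ΔT = -9.8 × 2.1 = -20.58°C → T = 0.42°C
Environment:
  900 → 3000 m (environment, 4.5°C/km): ΔT = -4.5 × 2.1 = -9.45°C → T = 11.55°C
T_parcel − T_env = 0.42 − 11.55 = -11.13°C

-11.13°C (parcel cooler than environment)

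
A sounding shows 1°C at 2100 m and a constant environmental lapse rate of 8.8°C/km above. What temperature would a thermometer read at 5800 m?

-31.56°C

From 2100 m to 5800 m (environmental): cools by 8.8 × 3.7 = 32.56°C, giving -31.56°C.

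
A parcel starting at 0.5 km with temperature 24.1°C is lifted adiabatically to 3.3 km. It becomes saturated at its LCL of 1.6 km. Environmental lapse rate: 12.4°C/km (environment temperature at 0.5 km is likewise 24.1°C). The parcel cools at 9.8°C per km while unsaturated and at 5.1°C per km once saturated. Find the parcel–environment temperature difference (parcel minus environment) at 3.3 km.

Parcel:
  500–1600 m, dry: Δz = 1.1 km ⇒ ΔT = -10.78°C; T = 13.32°C
  1600–3300 m, saturated: Δz = 1.7 km ⇒ ΔT = -8.67°C; T = 4.65°C
Environment:
  500–3300 m, environment: Δz = 2.8 km ⇒ ΔT = -34.72°C; T = -10.62°C
T_parcel − T_env = 4.65 − (-10.62) = +15.27°C

+15.27°C (parcel warmer than environment)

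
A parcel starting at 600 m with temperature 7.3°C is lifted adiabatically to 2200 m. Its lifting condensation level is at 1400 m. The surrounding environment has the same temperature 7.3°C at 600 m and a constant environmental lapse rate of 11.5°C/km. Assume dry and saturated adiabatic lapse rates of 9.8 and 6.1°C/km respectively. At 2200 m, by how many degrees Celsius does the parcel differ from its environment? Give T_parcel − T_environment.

Parcel:
  Dry to 1400 m: -9.8 × 0.8 km = -7.84°C, so T = -0.54°C.
  Saturated to 2200 m: -6.1 × 0.8 km = -4.88°C, so T = -5.42°C.
Environment:
  Environment to 2200 m: -11.5 × 1.6 km = -18.4°C, so T = -11.1°C.
T_parcel − T_env = -5.42 − (-11.1) = +5.68°C

+5.68°C (parcel warmer than environment)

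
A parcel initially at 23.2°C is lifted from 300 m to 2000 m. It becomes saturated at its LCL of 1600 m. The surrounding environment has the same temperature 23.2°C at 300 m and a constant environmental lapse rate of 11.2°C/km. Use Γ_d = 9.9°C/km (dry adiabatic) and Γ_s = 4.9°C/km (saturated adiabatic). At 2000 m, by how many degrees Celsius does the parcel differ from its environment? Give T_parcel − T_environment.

Parcel:
  300–1600 m, dry: Δz = 1.3 km ⇒ ΔT = -12.87°C; T = 10.33°C
  1600–2000 m, saturated: Δz = 0.4 km ⇒ ΔT = -1.96°C; T = 8.37°C
Environment:
  300–2000 m, environment: Δz = 1.7 km ⇒ ΔT = -19.04°C; T = 4.16°C
T_parcel − T_env = 8.37 − 4.16 = +4.21°C

+4.21°C (parcel warmer than environment)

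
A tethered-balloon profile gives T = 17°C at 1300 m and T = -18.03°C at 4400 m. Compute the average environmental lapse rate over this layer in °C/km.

11.3°C/km

Γ = −ΔT/Δz = (17 − (-18.03)) / (4400 − 1300) m
  = 35.03°C / 3.1 km = 11.3°C/km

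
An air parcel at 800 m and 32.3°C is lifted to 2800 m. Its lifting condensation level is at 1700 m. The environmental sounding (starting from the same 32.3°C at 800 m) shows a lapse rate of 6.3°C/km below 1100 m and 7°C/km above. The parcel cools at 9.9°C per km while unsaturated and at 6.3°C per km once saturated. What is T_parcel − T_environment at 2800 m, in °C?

-2.05°C (parcel cooler than environment)

Parcel:
  800 → 1700 m (dry, 9.9°C/km): ΔT = -9.9 × 0.9 = -8.91°C → T = 23.39°C
  1700 → 2800 m (saturated, 6.3°C/km): ΔT = -6.3 × 1.1 = -6.93°C → T = 16.46°C
Environment:
  800 → 1100 m (environment, lower layer, 6.3°C/km): ΔT = -6.3 × 0.3 = -1.89°C → T = 30.41°C
  1100 → 2800 m (environment, upper layer, 7°C/km): ΔT = -7 × 1.7 = -11.9°C → T = 18.51°C
T_parcel − T_env = 16.46 − 18.51 = -2.05°C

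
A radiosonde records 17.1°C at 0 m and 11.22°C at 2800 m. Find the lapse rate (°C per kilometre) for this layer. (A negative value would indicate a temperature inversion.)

Γ = −ΔT/Δz = (17.1 − 11.22) / (2800 − 0) m
  = 5.88°C / 2.8 km = 2.1°C/km

2.1°C/km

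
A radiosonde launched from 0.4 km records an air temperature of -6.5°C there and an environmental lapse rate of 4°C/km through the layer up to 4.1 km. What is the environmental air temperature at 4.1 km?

-21.3°C

400 → 4100 m (environmental, 4°C/km): ΔT = -4 × 3.7 = -14.8°C → T = -21.3°C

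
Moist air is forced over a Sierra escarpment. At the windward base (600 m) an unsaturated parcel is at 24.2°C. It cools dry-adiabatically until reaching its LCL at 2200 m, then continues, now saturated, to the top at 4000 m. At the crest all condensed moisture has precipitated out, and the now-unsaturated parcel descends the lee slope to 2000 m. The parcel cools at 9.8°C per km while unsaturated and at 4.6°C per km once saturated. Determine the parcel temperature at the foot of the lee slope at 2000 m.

Dry to 2200 m: -9.8 × 1.6 km = -15.68°C, so T = 8.52°C.
Saturated to 4000 m: -4.6 × 1.8 km = -8.28°C, so T = 0.24°C.
Dry descent to 2000 m: +9.8 × 2 km = +19.6°C, so T = 19.84°C.

19.84°C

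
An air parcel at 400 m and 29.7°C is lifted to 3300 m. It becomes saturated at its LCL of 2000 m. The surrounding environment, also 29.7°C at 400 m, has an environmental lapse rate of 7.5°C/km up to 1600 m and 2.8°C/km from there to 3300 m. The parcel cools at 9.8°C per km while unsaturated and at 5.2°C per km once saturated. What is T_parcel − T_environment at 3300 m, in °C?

-8.68°C (parcel cooler than environment)

Parcel:
  400–2000 m, dry: Δz = 1.6 km ⇒ ΔT = -15.68°C; T = 14.02°C
  2000–3300 m, saturated: Δz = 1.3 km ⇒ ΔT = -6.76°C; T = 7.26°C
Environment:
  400–1600 m, environment, lower layer: Δz = 1.2 km ⇒ ΔT = -9°C; T = 20.7°C
  1600–3300 m, environment, upper layer: Δz = 1.7 km ⇒ ΔT = -4.76°C; T = 15.94°C
T_parcel − T_env = 7.26 − 15.94 = -8.68°C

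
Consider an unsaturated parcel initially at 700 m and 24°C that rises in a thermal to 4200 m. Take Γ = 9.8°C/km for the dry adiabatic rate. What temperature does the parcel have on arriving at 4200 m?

-10.3°C

From 700 m to 4200 m (dry adiabatic): cools by 9.8 × 3.5 = 34.3°C, giving -10.3°C.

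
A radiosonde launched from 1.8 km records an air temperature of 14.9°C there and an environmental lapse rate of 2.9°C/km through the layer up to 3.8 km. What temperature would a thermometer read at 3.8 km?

Environmental to 3800 m: -2.9 × 2 km = -5.8°C, so T = 9.1°C.

9.1°C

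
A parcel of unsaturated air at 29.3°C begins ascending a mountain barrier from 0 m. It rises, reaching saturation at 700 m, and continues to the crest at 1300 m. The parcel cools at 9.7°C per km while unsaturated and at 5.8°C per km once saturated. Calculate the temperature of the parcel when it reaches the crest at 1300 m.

19.03°C

0 → 700 m (dry, 9.7°C/km): ΔT = -9.7 × 0.7 = -6.79°C → T = 22.51°C
700 → 1300 m (saturated, 5.8°C/km): ΔT = -5.8 × 0.6 = -3.48°C → T = 19.03°C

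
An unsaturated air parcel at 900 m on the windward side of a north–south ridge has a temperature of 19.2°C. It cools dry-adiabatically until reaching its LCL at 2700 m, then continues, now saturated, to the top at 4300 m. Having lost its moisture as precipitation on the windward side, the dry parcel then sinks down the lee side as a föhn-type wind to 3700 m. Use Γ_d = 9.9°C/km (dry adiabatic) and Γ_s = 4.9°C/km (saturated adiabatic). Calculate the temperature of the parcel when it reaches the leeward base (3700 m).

900 → 2700 m (dry, 9.9°C/km): ΔT = -9.9 × 1.8 = -17.82°C → T = 1.38°C
2700 → 4300 m (saturated, 4.9°C/km): ΔT = -4.9 × 1.6 = -7.84°C → T = -6.46°C
4300 → 3700 m (dry descent, 9.9°C/km): ΔT = +9.9 × 0.6 = +5.94°C → T = -0.52°C

-0.52°C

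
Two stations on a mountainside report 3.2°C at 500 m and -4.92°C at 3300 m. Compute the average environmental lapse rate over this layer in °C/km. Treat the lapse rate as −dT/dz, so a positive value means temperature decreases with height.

2.9°C/km

Γ = −ΔT/Δz = (3.2 − (-4.92)) / (3300 − 500) m
  = 8.12°C / 2.8 km = 2.9°C/km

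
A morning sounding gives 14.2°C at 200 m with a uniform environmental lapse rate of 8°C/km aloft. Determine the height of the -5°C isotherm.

2600 m

Height above start = (14.2 − (-5)) / 8 = 2.4 km
Altitude = 200 m + 2400 m = 2600 m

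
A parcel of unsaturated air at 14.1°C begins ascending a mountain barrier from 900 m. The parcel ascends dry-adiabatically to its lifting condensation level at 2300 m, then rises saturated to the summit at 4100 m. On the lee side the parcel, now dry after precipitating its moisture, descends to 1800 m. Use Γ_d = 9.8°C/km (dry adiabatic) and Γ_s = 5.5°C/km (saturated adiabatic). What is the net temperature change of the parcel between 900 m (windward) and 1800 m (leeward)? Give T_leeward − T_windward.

-1.08°C

900 → 2300 m (dry, 9.8°C/km): ΔT = -9.8 × 1.4 = -13.72°C → T = 0.38°C
2300 → 4100 m (saturated, 5.5°C/km): ΔT = -5.5 × 1.8 = -9.9°C → T = -9.52°C
4100 → 1800 m (dry descent, 9.8°C/km): ΔT = +9.8 × 2.3 = +22.54°C → T = 13.02°C
Net change vs windward start: 13.02 − 14.1 = -1.08°C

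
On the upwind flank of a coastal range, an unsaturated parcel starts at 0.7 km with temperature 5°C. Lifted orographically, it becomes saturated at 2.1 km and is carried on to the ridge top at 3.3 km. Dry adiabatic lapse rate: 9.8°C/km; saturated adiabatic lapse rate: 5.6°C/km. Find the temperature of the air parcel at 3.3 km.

Dry to 2100 m: -9.8 × 1.4 km = -13.72°C, so T = -8.72°C.
Saturated to 3300 m: -5.6 × 1.2 km = -6.72°C, so T = -15.44°C.

-15.44°C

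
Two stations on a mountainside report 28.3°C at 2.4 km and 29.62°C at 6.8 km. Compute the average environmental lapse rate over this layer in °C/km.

-0.3°C/km

Γ = −ΔT/Δz = (28.3 − 29.62) / (6800 − 2400) m
  = -1.32°C / 4.4 km = -0.3°C/km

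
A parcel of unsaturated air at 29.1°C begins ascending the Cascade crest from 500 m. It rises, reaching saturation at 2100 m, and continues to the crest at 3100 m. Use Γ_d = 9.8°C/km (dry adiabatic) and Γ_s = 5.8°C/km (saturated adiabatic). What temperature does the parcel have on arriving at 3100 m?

500–2100 m, dry: Δz = 1.6 km ⇒ ΔT = -15.68°C; T = 13.42°C
2100–3100 m, saturated: Δz = 1 km ⇒ ΔT = -5.8°C; T = 7.62°C

7.62°C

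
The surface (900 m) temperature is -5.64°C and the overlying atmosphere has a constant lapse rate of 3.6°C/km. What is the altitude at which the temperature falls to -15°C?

3500 m

Height above start = (-5.64 − (-15)) / 3.6 = 2.6 km
Altitude = 900 m + 2600 m = 3500 m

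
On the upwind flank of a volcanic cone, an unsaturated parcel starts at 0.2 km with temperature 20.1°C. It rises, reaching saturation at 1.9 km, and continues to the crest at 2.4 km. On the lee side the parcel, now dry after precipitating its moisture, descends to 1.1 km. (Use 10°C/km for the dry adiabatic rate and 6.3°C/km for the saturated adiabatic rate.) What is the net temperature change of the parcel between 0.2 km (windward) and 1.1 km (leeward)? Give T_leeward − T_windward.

-7.15°C

200 → 1900 m (dry, 10°C/km): ΔT = -10 × 1.7 = -17°C → T = 3.1°C
1900 → 2400 m (saturated, 6.3°C/km): ΔT = -6.3 × 0.5 = -3.15°C → T = -0.05°C
2400 → 1100 m (dry descent, 10°C/km): ΔT = +10 × 1.3 = +13°C → T = 12.95°C
Net change vs windward start: 12.95 − 20.1 = -7.15°C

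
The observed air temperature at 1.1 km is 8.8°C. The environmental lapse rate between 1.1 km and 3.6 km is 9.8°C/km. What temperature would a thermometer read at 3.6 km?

Environmental to 3600 m: -9.8 × 2.5 km = -24.5°C, so T = -15.7°C.

-15.7°C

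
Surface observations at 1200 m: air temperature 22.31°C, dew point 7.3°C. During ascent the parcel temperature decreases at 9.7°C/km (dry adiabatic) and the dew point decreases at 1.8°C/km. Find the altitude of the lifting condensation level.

3100 m

T and T_d converge at 9.7 − 1.8 = 7.9°C per km
Height above start = (22.31 − 7.3) / 7.9 = 1.9 km
LCL altitude = 1200 m + 1900 m = 3100 m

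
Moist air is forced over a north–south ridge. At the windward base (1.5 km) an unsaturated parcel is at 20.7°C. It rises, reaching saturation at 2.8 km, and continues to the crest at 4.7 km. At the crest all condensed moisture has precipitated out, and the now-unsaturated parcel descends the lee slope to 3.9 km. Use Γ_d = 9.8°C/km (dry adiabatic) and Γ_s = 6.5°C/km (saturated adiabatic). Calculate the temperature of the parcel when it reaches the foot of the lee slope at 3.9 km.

3.45°C

1500–2800 m, dry: Δz = 1.3 km ⇒ ΔT = -12.74°C; T = 7.96°C
2800–4700 m, saturated: Δz = 1.9 km ⇒ ΔT = -12.35°C; T = -4.39°C
4700–3900 m, dry descent: Δz = 0.8 km ⇒ ΔT = +7.84°C; T = 3.45°C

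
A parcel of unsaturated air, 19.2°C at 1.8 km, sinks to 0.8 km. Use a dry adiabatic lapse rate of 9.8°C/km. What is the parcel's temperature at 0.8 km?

Dry adiabatic to 800 m: +9.8 × 1 km = +9.8°C, so T = 29°C.

29°C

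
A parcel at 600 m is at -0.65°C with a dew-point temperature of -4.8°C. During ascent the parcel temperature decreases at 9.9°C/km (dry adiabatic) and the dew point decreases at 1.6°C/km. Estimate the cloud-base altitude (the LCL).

1100 m

T and T_d converge at 9.9 − 1.6 = 8.3°C per km
Height above start = (-0.65 − (-4.8)) / 8.3 = 0.5 km
LCL altitude = 600 m + 500 m = 1100 m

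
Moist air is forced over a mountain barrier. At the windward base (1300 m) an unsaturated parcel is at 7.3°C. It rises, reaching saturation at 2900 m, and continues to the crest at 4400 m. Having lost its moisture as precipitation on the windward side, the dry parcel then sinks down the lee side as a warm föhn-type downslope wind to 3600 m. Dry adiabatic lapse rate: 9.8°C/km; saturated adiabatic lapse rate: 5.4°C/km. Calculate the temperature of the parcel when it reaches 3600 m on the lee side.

From 1300 m to 2900 m (dry): cools by 9.8 × 1.6 = 15.68°C, giving -8.38°C.
From 2900 m to 4400 m (saturated): cools by 5.4 × 1.5 = 8.1°C, giving -16.48°C.
From 4400 m to 3600 m (dry descent): warms by 9.8 × 0.8 = 7.84°C, giving -8.64°C.

-8.64°C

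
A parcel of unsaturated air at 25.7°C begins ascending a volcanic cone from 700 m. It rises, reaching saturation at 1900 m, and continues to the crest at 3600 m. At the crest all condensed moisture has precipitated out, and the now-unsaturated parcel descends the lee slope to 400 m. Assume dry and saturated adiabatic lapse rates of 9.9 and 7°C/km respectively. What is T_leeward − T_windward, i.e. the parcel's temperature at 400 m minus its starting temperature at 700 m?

From 700 m to 1900 m (dry): cools by 9.9 × 1.2 = 11.88°C, giving 13.82°C.
From 1900 m to 3600 m (saturated): cools by 7 × 1.7 = 11.9°C, giving 1.92°C.
From 3600 m to 400 m (dry descent): warms by 9.9 × 3.2 = 31.68°C, giving 33.6°C.
Net change vs windward start: 33.6 − 25.7 = +7.9°C

+7.9°C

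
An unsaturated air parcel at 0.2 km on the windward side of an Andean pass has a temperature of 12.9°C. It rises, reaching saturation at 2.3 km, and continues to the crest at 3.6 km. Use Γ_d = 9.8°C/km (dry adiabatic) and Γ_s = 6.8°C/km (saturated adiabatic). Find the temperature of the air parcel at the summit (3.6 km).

-16.52°C

Dry to 2300 m: -9.8 × 2.1 km = -20.58°C, so T = -7.68°C.
Saturated to 3600 m: -6.8 × 1.3 km = -8.84°C, so T = -16.52°C.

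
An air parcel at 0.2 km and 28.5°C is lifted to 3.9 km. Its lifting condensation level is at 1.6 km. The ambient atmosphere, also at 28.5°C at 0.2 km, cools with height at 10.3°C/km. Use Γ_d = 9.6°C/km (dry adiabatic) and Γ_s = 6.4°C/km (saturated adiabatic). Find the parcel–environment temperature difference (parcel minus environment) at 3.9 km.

+9.95°C (parcel warmer than environment)

Parcel:
  From 200 m to 1600 m (dry): cools by 9.6 × 1.4 = 13.44°C, giving 15.06°C.
  From 1600 m to 3900 m (saturated): cools by 6.4 × 2.3 = 14.72°C, giving 0.34°C.
Environment:
  From 200 m to 3900 m (environment): cools by 10.3 × 3.7 = 38.11°C, giving -9.61°C.
T_parcel − T_env = 0.34 − (-9.61) = +9.95°C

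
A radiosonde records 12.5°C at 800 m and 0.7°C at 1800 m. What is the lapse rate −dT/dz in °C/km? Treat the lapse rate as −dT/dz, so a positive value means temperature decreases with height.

11.8°C/km

Γ = −ΔT/Δz = (12.5 − 0.7) / (1800 − 800) m
  = 11.8°C / 1 km = 11.8°C/km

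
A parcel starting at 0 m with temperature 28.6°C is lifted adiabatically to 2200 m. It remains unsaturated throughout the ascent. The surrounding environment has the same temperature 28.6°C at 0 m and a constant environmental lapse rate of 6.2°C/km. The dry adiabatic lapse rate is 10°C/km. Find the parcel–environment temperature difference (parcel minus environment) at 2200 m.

-8.36°C (parcel cooler than environment)

Parcel:
  0–2200 m, dry: Δz = 2.2 km ⇒ ΔT = -22°C; T = 6.6°C
Environment:
  0–2200 m, environment: Δz = 2.2 km ⇒ ΔT = -13.64°C; T = 14.96°C
T_parcel − T_env = 6.6 − 14.96 = -8.36°C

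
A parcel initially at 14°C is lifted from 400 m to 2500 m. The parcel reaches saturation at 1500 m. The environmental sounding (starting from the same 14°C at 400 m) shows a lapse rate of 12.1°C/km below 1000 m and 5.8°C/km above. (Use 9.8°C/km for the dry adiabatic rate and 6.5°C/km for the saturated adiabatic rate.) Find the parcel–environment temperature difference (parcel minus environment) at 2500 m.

Parcel:
  400–1500 m, dry: Δz = 1.1 km ⇒ ΔT = -10.78°C; T = 3.22°C
  1500–2500 m, saturated: Δz = 1 km ⇒ ΔT = -6.5°C; T = -3.28°C
Environment:
  400–1000 m, environment, lower layer: Δz = 0.6 km ⇒ ΔT = -7.26°C; T = 6.74°C
  1000–2500 m, environment, upper layer: Δz = 1.5 km ⇒ ΔT = -8.7°C; T = -1.96°C
T_parcel − T_env = -3.28 − (-1.96) = -1.32°C

-1.32°C (parcel cooler than environment)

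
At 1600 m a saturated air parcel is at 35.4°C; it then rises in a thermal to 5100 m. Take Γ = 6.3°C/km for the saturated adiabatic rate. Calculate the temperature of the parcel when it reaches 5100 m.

13.35°C

From 1600 m to 5100 m (saturated adiabatic): cools by 6.3 × 3.5 = 22.05°C, giving 13.35°C.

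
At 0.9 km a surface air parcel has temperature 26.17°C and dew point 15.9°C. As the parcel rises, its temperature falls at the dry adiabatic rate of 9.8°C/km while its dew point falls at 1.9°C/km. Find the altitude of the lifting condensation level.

T and T_d converge at 9.8 − 1.9 = 7.9°C per km
Height above start = (26.17 − 15.9) / 7.9 = 1.3 km
LCL altitude = 900 m + 1300 m = 2200 m

2.2 km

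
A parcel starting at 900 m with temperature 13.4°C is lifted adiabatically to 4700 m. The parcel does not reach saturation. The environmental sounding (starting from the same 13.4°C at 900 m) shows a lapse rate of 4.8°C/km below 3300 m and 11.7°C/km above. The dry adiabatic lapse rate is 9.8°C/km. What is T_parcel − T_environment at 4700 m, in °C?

-9.34°C (parcel cooler than environment)

Parcel:
  Dry to 4700 m: -9.8 × 3.8 km = -37.24°C, so T = -23.84°C.
Environment:
  Environment, lower layer to 3300 m: -4.8 × 2.4 km = -11.52°C, so T = 1.88°C.
  Environment, upper layer to 4700 m: -11.7 × 1.4 km = -16.38°C, so T = -14.5°C.
T_parcel − T_env = -23.84 − (-14.5) = -9.34°C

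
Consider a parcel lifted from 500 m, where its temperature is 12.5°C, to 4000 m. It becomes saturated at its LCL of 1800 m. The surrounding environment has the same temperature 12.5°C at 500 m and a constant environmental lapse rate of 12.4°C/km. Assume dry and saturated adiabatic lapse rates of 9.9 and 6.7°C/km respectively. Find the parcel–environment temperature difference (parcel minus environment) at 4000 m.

Parcel:
  From 500 m to 1800 m (dry): cools by 9.9 × 1.3 = 12.87°C, giving -0.37°C.
  From 1800 m to 4000 m (saturated): cools by 6.7 × 2.2 = 14.74°C, giving -15.11°C.
Environment:
  From 500 m to 4000 m (environment): cools by 12.4 × 3.5 = 43.4°C, giving -30.9°C.
T_parcel − T_env = -15.11 − (-30.9) = +15.79°C

+15.79°C (parcel warmer than environment)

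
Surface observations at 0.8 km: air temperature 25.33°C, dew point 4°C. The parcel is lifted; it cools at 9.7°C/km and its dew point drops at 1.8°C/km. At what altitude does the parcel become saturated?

3.5 km

T and T_d converge at 9.7 − 1.8 = 7.9°C per km
Height above start = (25.33 − 4) / 7.9 = 2.7 km
LCL altitude = 800 m + 2700 m = 3500 m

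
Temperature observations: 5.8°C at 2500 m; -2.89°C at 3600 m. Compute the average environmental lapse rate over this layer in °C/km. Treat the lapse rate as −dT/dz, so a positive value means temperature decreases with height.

Γ = −ΔT/Δz = (5.8 − (-2.89)) / (3600 − 2500) m
  = 8.69°C / 1.1 km = 7.9°C/km

7.9°C/km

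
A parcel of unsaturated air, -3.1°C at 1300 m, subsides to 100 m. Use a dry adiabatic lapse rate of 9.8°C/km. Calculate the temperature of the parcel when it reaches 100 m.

8.66°C

From 1300 m to 100 m (dry adiabatic): warms by 9.8 × 1.2 = 11.76°C, giving 8.66°C.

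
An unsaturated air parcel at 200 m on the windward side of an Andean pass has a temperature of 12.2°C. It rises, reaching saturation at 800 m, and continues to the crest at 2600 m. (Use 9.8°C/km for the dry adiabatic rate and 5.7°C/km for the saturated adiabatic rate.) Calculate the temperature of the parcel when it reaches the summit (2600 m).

-3.94°C

From 200 m to 800 m (dry): cools by 9.8 × 0.6 = 5.88°C, giving 6.32°C.
From 800 m to 2600 m (saturated): cools by 5.7 × 1.8 = 10.26°C, giving -3.94°C.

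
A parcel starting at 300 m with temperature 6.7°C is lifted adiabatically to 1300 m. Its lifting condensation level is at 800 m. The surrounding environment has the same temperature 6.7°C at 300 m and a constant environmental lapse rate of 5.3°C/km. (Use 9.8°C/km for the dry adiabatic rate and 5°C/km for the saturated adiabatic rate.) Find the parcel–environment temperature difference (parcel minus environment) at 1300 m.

Parcel:
  300–800 m, dry: Δz = 0.5 km ⇒ ΔT = -4.9°C; T = 1.8°C
  800–1300 m, saturated: Δz = 0.5 km ⇒ ΔT = -2.5°C; T = -0.7°C
Environment:
  300–1300 m, environment: Δz = 1 km ⇒ ΔT = -5.3°C; T = 1.4°C
T_parcel − T_env = -0.7 − 1.4 = -2.1°C

-2.1°C (parcel cooler than environment)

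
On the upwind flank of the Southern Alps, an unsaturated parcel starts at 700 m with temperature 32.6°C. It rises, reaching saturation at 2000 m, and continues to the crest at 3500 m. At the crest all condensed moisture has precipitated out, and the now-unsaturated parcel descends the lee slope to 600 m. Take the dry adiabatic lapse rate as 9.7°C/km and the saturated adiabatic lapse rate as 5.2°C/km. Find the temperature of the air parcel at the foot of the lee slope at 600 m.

Dry to 2000 m: -9.7 × 1.3 km = -12.61°C, so T = 19.99°C.
Saturated to 3500 m: -5.2 × 1.5 km = -7.8°C, so T = 12.19°C.
Dry descent to 600 m: +9.7 × 2.9 km = +28.13°C, so T = 40.32°C.

40.32°C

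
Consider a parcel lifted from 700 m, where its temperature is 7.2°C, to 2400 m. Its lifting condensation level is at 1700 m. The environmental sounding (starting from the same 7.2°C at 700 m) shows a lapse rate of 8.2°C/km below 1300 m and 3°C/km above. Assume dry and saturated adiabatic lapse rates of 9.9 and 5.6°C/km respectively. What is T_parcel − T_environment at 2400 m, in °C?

-5.6°C (parcel cooler than environment)

Parcel:
  700 → 1700 m (dry, 9.9°C/km): ΔT = -9.9 × 1 = -9.9°C → T = -2.7°C
  1700 → 2400 m (saturated, 5.6°C/km): ΔT = -5.6 × 0.7 = -3.92°C → T = -6.62°C
Environment:
  700 → 1300 m (environment, lower layer, 8.2°C/km): ΔT = -8.2 × 0.6 = -4.92°C → T = 2.28°C
  1300 → 2400 m (environment, upper layer, 3°C/km): ΔT = -3 × 1.1 = -3.3°C → T = -1.02°C
T_parcel − T_env = -6.62 − (-1.02) = -5.6°C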